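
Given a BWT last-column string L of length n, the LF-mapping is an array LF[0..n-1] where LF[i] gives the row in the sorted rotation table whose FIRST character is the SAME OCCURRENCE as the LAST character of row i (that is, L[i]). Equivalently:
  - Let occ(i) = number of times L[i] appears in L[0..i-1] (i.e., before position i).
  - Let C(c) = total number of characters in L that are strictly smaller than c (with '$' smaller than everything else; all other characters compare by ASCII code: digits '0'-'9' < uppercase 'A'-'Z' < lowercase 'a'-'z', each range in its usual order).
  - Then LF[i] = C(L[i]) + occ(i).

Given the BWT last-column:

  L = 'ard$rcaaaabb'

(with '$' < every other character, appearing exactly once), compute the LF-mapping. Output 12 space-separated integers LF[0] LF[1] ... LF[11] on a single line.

Answer: 1 10 9 0 11 8 2 3 4 5 6 7

Derivation:
Char counts: '$':1, 'a':5, 'b':2, 'c':1, 'd':1, 'r':2
C (first-col start): C('$')=0, C('a')=1, C('b')=6, C('c')=8, C('d')=9, C('r')=10
L[0]='a': occ=0, LF[0]=C('a')+0=1+0=1
L[1]='r': occ=0, LF[1]=C('r')+0=10+0=10
L[2]='d': occ=0, LF[2]=C('d')+0=9+0=9
L[3]='$': occ=0, LF[3]=C('$')+0=0+0=0
L[4]='r': occ=1, LF[4]=C('r')+1=10+1=11
L[5]='c': occ=0, LF[5]=C('c')+0=8+0=8
L[6]='a': occ=1, LF[6]=C('a')+1=1+1=2
L[7]='a': occ=2, LF[7]=C('a')+2=1+2=3
L[8]='a': occ=3, LF[8]=C('a')+3=1+3=4
L[9]='a': occ=4, LF[9]=C('a')+4=1+4=5
L[10]='b': occ=0, LF[10]=C('b')+0=6+0=6
L[11]='b': occ=1, LF[11]=C('b')+1=6+1=7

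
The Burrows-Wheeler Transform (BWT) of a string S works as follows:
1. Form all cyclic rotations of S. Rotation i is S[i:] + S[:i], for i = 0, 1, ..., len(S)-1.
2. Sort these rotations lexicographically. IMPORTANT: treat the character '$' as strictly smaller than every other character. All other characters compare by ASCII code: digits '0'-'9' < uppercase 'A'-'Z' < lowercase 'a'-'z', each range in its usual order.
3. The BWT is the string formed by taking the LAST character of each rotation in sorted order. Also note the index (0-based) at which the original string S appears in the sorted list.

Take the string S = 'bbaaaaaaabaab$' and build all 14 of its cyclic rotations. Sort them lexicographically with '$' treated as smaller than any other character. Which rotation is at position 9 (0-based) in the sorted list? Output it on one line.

Answer: abaab$bbaaaaaa

Derivation:
All 14 rotations (rotation i = S[i:]+S[:i]):
  rot[0] = bbaaaaaaabaab$
  rot[1] = baaaaaaabaab$b
  rot[2] = aaaaaaabaab$bb
  rot[3] = aaaaaabaab$bba
  rot[4] = aaaaabaab$bbaa
  rot[5] = aaaabaab$bbaaa
  rot[6] = aaabaab$bbaaaa
  rot[7] = aabaab$bbaaaaa
  rot[8] = abaab$bbaaaaaa
  rot[9] = baab$bbaaaaaaa
  rot[10] = aab$bbaaaaaaab
  rot[11] = ab$bbaaaaaaaba
  rot[12] = b$bbaaaaaaabaa
  rot[13] = $bbaaaaaaabaab
Sorted (with $ < everything):
  sorted[0] = $bbaaaaaaabaab
  sorted[1] = aaaaaaabaab$bb
  sorted[2] = aaaaaabaab$bba
  sorted[3] = aaaaabaab$bbaa
  sorted[4] = aaaabaab$bbaaa
  sorted[5] = aaabaab$bbaaaa
  sorted[6] = aab$bbaaaaaaab
  sorted[7] = aabaab$bbaaaaa
  sorted[8] = ab$bbaaaaaaaba
  sorted[9] = abaab$bbaaaaaa
  sorted[10] = b$bbaaaaaaabaa
  sorted[11] = baaaaaaabaab$b
  sorted[12] = baab$bbaaaaaaa
  sorted[13] = bbaaaaaaabaab$
sorted[9] = abaab$bbaaaaaa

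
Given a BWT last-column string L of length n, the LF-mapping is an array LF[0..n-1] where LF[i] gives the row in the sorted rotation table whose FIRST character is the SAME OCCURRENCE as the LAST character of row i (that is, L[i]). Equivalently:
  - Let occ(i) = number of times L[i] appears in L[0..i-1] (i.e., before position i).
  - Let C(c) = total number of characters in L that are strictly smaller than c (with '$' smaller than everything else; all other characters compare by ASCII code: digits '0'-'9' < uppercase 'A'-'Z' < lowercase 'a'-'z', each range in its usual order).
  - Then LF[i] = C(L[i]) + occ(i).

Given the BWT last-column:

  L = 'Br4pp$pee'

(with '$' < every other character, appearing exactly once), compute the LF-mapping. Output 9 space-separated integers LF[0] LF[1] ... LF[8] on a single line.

Char counts: '$':1, '4':1, 'B':1, 'e':2, 'p':3, 'r':1
C (first-col start): C('$')=0, C('4')=1, C('B')=2, C('e')=3, C('p')=5, C('r')=8
L[0]='B': occ=0, LF[0]=C('B')+0=2+0=2
L[1]='r': occ=0, LF[1]=C('r')+0=8+0=8
L[2]='4': occ=0, LF[2]=C('4')+0=1+0=1
L[3]='p': occ=0, LF[3]=C('p')+0=5+0=5
L[4]='p': occ=1, LF[4]=C('p')+1=5+1=6
L[5]='$': occ=0, LF[5]=C('$')+0=0+0=0
L[6]='p': occ=2, LF[6]=C('p')+2=5+2=7
L[7]='e': occ=0, LF[7]=C('e')+0=3+0=3
L[8]='e': occ=1, LF[8]=C('e')+1=3+1=4

Answer: 2 8 1 5 6 0 7 3 4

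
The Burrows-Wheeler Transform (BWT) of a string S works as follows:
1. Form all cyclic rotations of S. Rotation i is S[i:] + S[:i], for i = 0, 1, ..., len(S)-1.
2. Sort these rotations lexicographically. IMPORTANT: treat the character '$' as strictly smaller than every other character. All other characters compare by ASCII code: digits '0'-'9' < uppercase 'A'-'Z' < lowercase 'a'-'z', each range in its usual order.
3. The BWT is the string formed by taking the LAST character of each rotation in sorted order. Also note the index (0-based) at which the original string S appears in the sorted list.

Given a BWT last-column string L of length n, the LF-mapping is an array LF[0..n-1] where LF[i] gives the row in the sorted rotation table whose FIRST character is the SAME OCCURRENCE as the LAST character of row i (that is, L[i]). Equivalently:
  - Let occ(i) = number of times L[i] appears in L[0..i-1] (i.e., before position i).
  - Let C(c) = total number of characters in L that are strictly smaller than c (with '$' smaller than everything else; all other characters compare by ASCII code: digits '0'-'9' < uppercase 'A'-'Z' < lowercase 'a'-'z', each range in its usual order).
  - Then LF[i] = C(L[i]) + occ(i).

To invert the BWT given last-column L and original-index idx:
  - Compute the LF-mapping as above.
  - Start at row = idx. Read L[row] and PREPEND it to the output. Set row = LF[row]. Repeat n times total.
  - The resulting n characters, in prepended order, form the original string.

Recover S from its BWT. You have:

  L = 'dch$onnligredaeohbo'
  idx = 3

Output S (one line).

Answer: candleneighborhood$

Derivation:
LF mapping: 4 3 9 0 15 13 14 12 11 8 18 6 5 1 7 16 10 2 17
Walk LF starting at row 3, prepending L[row]:
  step 1: row=3, L[3]='$', prepend. Next row=LF[3]=0
  step 2: row=0, L[0]='d', prepend. Next row=LF[0]=4
  step 3: row=4, L[4]='o', prepend. Next row=LF[4]=15
  step 4: row=15, L[15]='o', prepend. Next row=LF[15]=16
  step 5: row=16, L[16]='h', prepend. Next row=LF[16]=10
  step 6: row=10, L[10]='r', prepend. Next row=LF[10]=18
  step 7: row=18, L[18]='o', prepend. Next row=LF[18]=17
  step 8: row=17, L[17]='b', prepend. Next row=LF[17]=2
  step 9: row=2, L[2]='h', prepend. Next row=LF[2]=9
  step 10: row=9, L[9]='g', prepend. Next row=LF[9]=8
  step 11: row=8, L[8]='i', prepend. Next row=LF[8]=11
  step 12: row=11, L[11]='e', prepend. Next row=LF[11]=6
  step 13: row=6, L[6]='n', prepend. Next row=LF[6]=14
  step 14: row=14, L[14]='e', prepend. Next row=LF[14]=7
  step 15: row=7, L[7]='l', prepend. Next row=LF[7]=12
  step 16: row=12, L[12]='d', prepend. Next row=LF[12]=5
  step 17: row=5, L[5]='n', prepend. Next row=LF[5]=13
  step 18: row=13, L[13]='a', prepend. Next row=LF[13]=1
  step 19: row=1, L[1]='c', prepend. Next row=LF[1]=3
Reversed output: candleneighborhood$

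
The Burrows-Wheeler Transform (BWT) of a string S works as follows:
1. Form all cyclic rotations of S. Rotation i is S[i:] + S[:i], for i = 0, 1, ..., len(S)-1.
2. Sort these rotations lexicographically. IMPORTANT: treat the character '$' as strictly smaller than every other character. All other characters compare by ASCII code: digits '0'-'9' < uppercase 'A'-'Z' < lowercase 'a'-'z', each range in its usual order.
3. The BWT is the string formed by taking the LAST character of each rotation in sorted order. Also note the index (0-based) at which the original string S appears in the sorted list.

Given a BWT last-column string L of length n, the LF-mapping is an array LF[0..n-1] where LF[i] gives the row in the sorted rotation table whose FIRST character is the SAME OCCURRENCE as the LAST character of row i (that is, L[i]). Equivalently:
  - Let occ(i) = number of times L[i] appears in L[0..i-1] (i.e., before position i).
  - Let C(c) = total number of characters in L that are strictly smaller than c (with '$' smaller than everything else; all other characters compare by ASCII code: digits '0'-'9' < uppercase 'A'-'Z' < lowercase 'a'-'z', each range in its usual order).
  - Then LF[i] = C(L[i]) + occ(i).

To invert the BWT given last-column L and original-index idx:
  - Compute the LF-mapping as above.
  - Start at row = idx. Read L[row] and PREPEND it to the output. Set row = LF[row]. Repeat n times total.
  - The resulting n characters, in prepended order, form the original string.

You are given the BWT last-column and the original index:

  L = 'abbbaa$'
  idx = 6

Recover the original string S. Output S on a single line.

Answer: bababa$

Derivation:
LF mapping: 1 4 5 6 2 3 0
Walk LF starting at row 6, prepending L[row]:
  step 1: row=6, L[6]='$', prepend. Next row=LF[6]=0
  step 2: row=0, L[0]='a', prepend. Next row=LF[0]=1
  step 3: row=1, L[1]='b', prepend. Next row=LF[1]=4
  step 4: row=4, L[4]='a', prepend. Next row=LF[4]=2
  step 5: row=2, L[2]='b', prepend. Next row=LF[2]=5
  step 6: row=5, L[5]='a', prepend. Next row=LF[5]=3
  step 7: row=3, L[3]='b', prepend. Next row=LF[3]=6
Reversed output: bababa$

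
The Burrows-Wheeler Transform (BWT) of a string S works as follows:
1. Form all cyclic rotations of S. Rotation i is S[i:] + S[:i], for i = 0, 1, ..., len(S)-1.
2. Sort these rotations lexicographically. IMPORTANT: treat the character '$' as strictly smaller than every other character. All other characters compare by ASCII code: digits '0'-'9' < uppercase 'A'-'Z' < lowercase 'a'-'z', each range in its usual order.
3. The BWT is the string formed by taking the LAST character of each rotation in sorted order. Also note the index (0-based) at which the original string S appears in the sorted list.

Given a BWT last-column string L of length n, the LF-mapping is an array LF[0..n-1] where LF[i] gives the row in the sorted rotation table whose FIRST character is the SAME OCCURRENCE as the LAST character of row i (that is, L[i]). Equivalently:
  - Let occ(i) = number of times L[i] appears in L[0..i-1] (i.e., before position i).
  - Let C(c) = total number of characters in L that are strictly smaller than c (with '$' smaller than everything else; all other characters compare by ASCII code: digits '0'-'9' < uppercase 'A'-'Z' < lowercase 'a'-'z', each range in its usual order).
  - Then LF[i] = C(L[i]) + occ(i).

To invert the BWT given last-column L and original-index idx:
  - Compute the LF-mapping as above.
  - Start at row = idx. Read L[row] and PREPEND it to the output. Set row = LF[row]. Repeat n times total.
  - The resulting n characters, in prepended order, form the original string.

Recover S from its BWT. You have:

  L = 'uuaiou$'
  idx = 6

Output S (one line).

LF mapping: 4 5 1 2 3 6 0
Walk LF starting at row 6, prepending L[row]:
  step 1: row=6, L[6]='$', prepend. Next row=LF[6]=0
  step 2: row=0, L[0]='u', prepend. Next row=LF[0]=4
  step 3: row=4, L[4]='o', prepend. Next row=LF[4]=3
  step 4: row=3, L[3]='i', prepend. Next row=LF[3]=2
  step 5: row=2, L[2]='a', prepend. Next row=LF[2]=1
  step 6: row=1, L[1]='u', prepend. Next row=LF[1]=5
  step 7: row=5, L[5]='u', prepend. Next row=LF[5]=6
Reversed output: uuaiou$

Answer: uuaiou$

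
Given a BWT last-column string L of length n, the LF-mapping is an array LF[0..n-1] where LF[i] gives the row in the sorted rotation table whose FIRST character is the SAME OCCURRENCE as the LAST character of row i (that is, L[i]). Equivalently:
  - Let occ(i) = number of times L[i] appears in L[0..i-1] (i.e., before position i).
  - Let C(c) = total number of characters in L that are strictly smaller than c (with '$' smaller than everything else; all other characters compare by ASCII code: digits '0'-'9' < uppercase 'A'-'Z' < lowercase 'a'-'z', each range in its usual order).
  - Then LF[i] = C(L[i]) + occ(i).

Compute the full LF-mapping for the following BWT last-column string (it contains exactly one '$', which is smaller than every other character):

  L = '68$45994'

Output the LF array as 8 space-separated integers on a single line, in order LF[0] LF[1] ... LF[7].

Answer: 4 5 0 1 3 6 7 2

Derivation:
Char counts: '$':1, '4':2, '5':1, '6':1, '8':1, '9':2
C (first-col start): C('$')=0, C('4')=1, C('5')=3, C('6')=4, C('8')=5, C('9')=6
L[0]='6': occ=0, LF[0]=C('6')+0=4+0=4
L[1]='8': occ=0, LF[1]=C('8')+0=5+0=5
L[2]='$': occ=0, LF[2]=C('$')+0=0+0=0
L[3]='4': occ=0, LF[3]=C('4')+0=1+0=1
L[4]='5': occ=0, LF[4]=C('5')+0=3+0=3
L[5]='9': occ=0, LF[5]=C('9')+0=6+0=6
L[6]='9': occ=1, LF[6]=C('9')+1=6+1=7
L[7]='4': occ=1, LF[7]=C('4')+1=1+1=2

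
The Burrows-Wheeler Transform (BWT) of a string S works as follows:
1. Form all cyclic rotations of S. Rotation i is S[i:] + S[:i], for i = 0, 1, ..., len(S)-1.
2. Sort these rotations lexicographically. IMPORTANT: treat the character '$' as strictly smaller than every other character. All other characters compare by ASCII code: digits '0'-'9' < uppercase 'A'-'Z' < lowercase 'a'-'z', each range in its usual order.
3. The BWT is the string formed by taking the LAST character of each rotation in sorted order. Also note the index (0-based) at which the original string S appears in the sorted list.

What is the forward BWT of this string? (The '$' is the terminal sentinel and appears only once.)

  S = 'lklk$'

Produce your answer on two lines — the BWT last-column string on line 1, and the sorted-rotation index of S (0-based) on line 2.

Answer: kllk$
4

Derivation:
All 5 rotations (rotation i = S[i:]+S[:i]):
  rot[0] = lklk$
  rot[1] = klk$l
  rot[2] = lk$lk
  rot[3] = k$lkl
  rot[4] = $lklk
Sorted (with $ < everything):
  sorted[0] = $lklk  (last char: 'k')
  sorted[1] = k$lkl  (last char: 'l')
  sorted[2] = klk$l  (last char: 'l')
  sorted[3] = lk$lk  (last char: 'k')
  sorted[4] = lklk$  (last char: '$')
Last column: kllk$
Original string S is at sorted index 4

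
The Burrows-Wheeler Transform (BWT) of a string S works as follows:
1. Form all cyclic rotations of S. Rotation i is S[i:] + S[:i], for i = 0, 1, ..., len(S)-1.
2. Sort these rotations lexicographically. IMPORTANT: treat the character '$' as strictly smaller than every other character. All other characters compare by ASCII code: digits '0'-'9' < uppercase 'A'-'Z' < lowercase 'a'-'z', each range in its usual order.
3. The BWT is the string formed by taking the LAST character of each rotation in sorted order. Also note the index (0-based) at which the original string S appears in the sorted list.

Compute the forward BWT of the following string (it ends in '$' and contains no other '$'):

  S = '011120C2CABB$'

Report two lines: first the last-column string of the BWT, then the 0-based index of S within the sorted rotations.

Answer: B$20111CCBA02
1

Derivation:
All 13 rotations (rotation i = S[i:]+S[:i]):
  rot[0] = 011120C2CABB$
  rot[1] = 11120C2CABB$0
  rot[2] = 1120C2CABB$01
  rot[3] = 120C2CABB$011
  rot[4] = 20C2CABB$0111
  rot[5] = 0C2CABB$01112
  rot[6] = C2CABB$011120
  rot[7] = 2CABB$011120C
  rot[8] = CABB$011120C2
  rot[9] = ABB$011120C2C
  rot[10] = BB$011120C2CA
  rot[11] = B$011120C2CAB
  rot[12] = $011120C2CABB
Sorted (with $ < everything):
  sorted[0] = $011120C2CABB  (last char: 'B')
  sorted[1] = 011120C2CABB$  (last char: '$')
  sorted[2] = 0C2CABB$01112  (last char: '2')
  sorted[3] = 11120C2CABB$0  (last char: '0')
  sorted[4] = 1120C2CABB$01  (last char: '1')
  sorted[5] = 120C2CABB$011  (last char: '1')
  sorted[6] = 20C2CABB$0111  (last char: '1')
  sorted[7] = 2CABB$011120C  (last char: 'C')
  sorted[8] = ABB$011120C2C  (last char: 'C')
  sorted[9] = B$011120C2CAB  (last char: 'B')
  sorted[10] = BB$011120C2CA  (last char: 'A')
  sorted[11] = C2CABB$011120  (last char: '0')
  sorted[12] = CABB$011120C2  (last char: '2')
Last column: B$20111CCBA02
Original string S is at sorted index 1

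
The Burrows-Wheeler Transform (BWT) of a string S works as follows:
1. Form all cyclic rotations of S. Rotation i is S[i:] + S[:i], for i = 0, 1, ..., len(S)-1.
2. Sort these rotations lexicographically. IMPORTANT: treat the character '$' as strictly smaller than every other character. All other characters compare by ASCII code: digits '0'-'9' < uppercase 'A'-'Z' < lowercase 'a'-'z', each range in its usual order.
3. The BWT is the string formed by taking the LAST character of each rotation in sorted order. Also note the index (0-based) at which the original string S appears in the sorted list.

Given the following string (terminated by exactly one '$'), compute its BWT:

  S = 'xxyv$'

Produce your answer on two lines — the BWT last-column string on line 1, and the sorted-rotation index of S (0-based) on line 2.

All 5 rotations (rotation i = S[i:]+S[:i]):
  rot[0] = xxyv$
  rot[1] = xyv$x
  rot[2] = yv$xx
  rot[3] = v$xxy
  rot[4] = $xxyv
Sorted (with $ < everything):
  sorted[0] = $xxyv  (last char: 'v')
  sorted[1] = v$xxy  (last char: 'y')
  sorted[2] = xxyv$  (last char: '$')
  sorted[3] = xyv$x  (last char: 'x')
  sorted[4] = yv$xx  (last char: 'x')
Last column: vy$xx
Original string S is at sorted index 2

Answer: vy$xx
2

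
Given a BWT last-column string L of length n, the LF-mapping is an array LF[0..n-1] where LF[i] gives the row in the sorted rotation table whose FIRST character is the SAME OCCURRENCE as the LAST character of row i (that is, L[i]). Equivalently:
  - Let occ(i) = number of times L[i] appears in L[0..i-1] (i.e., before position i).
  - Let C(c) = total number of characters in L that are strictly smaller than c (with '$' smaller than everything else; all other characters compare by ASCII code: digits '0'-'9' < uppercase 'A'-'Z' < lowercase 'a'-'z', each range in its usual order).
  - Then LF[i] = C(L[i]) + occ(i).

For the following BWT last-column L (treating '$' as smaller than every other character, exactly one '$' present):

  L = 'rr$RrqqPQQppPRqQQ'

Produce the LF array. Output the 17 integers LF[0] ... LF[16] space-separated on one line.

Char counts: '$':1, 'P':2, 'Q':4, 'R':2, 'p':2, 'q':3, 'r':3
C (first-col start): C('$')=0, C('P')=1, C('Q')=3, C('R')=7, C('p')=9, C('q')=11, C('r')=14
L[0]='r': occ=0, LF[0]=C('r')+0=14+0=14
L[1]='r': occ=1, LF[1]=C('r')+1=14+1=15
L[2]='$': occ=0, LF[2]=C('$')+0=0+0=0
L[3]='R': occ=0, LF[3]=C('R')+0=7+0=7
L[4]='r': occ=2, LF[4]=C('r')+2=14+2=16
L[5]='q': occ=0, LF[5]=C('q')+0=11+0=11
L[6]='q': occ=1, LF[6]=C('q')+1=11+1=12
L[7]='P': occ=0, LF[7]=C('P')+0=1+0=1
L[8]='Q': occ=0, LF[8]=C('Q')+0=3+0=3
L[9]='Q': occ=1, LF[9]=C('Q')+1=3+1=4
L[10]='p': occ=0, LF[10]=C('p')+0=9+0=9
L[11]='p': occ=1, LF[11]=C('p')+1=9+1=10
L[12]='P': occ=1, LF[12]=C('P')+1=1+1=2
L[13]='R': occ=1, LF[13]=C('R')+1=7+1=8
L[14]='q': occ=2, LF[14]=C('q')+2=11+2=13
L[15]='Q': occ=2, LF[15]=C('Q')+2=3+2=5
L[16]='Q': occ=3, LF[16]=C('Q')+3=3+3=6

Answer: 14 15 0 7 16 11 12 1 3 4 9 10 2 8 13 5 6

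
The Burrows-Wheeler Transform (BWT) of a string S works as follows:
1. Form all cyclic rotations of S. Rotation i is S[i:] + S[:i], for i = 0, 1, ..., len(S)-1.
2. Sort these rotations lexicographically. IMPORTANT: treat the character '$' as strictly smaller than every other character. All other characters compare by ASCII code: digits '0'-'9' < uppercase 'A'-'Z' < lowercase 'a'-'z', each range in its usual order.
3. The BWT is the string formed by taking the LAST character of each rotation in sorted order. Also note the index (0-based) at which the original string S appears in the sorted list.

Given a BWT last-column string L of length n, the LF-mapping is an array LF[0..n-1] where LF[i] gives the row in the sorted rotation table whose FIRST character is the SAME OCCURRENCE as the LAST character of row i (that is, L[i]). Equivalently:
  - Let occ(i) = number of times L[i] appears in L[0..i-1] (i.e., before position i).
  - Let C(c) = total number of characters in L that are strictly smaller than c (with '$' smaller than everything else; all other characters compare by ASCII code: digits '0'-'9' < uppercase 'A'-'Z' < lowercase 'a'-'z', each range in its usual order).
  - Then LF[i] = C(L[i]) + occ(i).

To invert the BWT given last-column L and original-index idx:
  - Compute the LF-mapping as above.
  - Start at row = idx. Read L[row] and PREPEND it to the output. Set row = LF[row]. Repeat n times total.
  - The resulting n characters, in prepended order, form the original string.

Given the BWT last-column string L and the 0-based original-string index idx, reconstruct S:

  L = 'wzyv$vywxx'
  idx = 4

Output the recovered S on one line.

Answer: wyvxyxzvw$

Derivation:
LF mapping: 3 9 7 1 0 2 8 4 5 6
Walk LF starting at row 4, prepending L[row]:
  step 1: row=4, L[4]='$', prepend. Next row=LF[4]=0
  step 2: row=0, L[0]='w', prepend. Next row=LF[0]=3
  step 3: row=3, L[3]='v', prepend. Next row=LF[3]=1
  step 4: row=1, L[1]='z', prepend. Next row=LF[1]=9
  step 5: row=9, L[9]='x', prepend. Next row=LF[9]=6
  step 6: row=6, L[6]='y', prepend. Next row=LF[6]=8
  step 7: row=8, L[8]='x', prepend. Next row=LF[8]=5
  step 8: row=5, L[5]='v', prepend. Next row=LF[5]=2
  step 9: row=2, L[2]='y', prepend. Next row=LF[2]=7
  step 10: row=7, L[7]='w', prepend. Next row=LF[7]=4
Reversed output: wyvxyxzvw$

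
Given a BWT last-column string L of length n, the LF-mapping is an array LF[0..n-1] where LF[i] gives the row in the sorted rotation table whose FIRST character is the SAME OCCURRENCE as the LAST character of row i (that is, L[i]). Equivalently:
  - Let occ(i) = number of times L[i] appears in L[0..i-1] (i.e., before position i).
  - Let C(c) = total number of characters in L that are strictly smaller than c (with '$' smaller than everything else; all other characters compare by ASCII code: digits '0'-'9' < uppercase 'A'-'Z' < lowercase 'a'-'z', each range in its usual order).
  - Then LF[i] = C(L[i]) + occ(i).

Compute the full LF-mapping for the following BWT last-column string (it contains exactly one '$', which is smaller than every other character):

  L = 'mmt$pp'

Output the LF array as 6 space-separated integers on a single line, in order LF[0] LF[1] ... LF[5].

Char counts: '$':1, 'm':2, 'p':2, 't':1
C (first-col start): C('$')=0, C('m')=1, C('p')=3, C('t')=5
L[0]='m': occ=0, LF[0]=C('m')+0=1+0=1
L[1]='m': occ=1, LF[1]=C('m')+1=1+1=2
L[2]='t': occ=0, LF[2]=C('t')+0=5+0=5
L[3]='$': occ=0, LF[3]=C('$')+0=0+0=0
L[4]='p': occ=0, LF[4]=C('p')+0=3+0=3
L[5]='p': occ=1, LF[5]=C('p')+1=3+1=4

Answer: 1 2 5 0 3 4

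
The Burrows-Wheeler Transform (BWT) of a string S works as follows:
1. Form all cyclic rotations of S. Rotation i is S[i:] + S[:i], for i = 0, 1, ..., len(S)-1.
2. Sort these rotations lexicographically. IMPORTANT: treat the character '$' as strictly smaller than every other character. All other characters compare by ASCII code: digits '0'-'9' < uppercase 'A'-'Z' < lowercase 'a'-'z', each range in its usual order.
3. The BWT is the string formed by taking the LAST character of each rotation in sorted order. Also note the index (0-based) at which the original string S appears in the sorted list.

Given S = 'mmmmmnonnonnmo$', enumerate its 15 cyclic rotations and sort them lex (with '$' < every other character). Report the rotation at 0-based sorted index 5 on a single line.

All 15 rotations (rotation i = S[i:]+S[:i]):
  rot[0] = mmmmmnonnonnmo$
  rot[1] = mmmmnonnonnmo$m
  rot[2] = mmmnonnonnmo$mm
  rot[3] = mmnonnonnmo$mmm
  rot[4] = mnonnonnmo$mmmm
  rot[5] = nonnonnmo$mmmmm
  rot[6] = onnonnmo$mmmmmn
  rot[7] = nnonnmo$mmmmmno
  rot[8] = nonnmo$mmmmmnon
  rot[9] = onnmo$mmmmmnonn
  rot[10] = nnmo$mmmmmnonno
  rot[11] = nmo$mmmmmnonnon
  rot[12] = mo$mmmmmnonnonn
  rot[13] = o$mmmmmnonnonnm
  rot[14] = $mmmmmnonnonnmo
Sorted (with $ < everything):
  sorted[0] = $mmmmmnonnonnmo
  sorted[1] = mmmmmnonnonnmo$
  sorted[2] = mmmmnonnonnmo$m
  sorted[3] = mmmnonnonnmo$mm
  sorted[4] = mmnonnonnmo$mmm
  sorted[5] = mnonnonnmo$mmmm
  sorted[6] = mo$mmmmmnonnonn
  sorted[7] = nmo$mmmmmnonnon
  sorted[8] = nnmo$mmmmmnonno
  sorted[9] = nnonnmo$mmmmmno
  sorted[10] = nonnmo$mmmmmnon
  sorted[11] = nonnonnmo$mmmmm
  sorted[12] = o$mmmmmnonnonnm
  sorted[13] = onnmo$mmmmmnonn
  sorted[14] = onnonnmo$mmmmmn
sorted[5] = mnonnonnmo$mmmm

Answer: mnonnonnmo$mmmm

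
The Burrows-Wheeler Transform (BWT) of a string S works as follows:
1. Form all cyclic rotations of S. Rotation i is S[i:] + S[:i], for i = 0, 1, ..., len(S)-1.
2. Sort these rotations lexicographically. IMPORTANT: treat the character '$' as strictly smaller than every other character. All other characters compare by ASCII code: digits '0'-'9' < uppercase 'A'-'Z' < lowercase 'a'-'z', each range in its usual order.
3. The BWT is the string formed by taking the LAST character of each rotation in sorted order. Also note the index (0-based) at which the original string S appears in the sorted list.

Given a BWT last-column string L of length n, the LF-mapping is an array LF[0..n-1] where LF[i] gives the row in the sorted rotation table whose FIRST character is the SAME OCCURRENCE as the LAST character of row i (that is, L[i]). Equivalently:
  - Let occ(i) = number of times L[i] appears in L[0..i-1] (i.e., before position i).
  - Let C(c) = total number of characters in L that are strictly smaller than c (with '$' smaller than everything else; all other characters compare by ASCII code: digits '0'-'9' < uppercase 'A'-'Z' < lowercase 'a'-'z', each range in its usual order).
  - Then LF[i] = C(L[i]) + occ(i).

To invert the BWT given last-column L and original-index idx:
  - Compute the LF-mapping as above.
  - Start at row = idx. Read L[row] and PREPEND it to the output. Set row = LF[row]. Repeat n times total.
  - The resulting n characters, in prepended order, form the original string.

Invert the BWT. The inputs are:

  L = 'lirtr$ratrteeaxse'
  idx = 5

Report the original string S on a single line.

Answer: extraterrestrial$

Derivation:
LF mapping: 7 6 8 13 9 0 10 1 14 11 15 3 4 2 16 12 5
Walk LF starting at row 5, prepending L[row]:
  step 1: row=5, L[5]='$', prepend. Next row=LF[5]=0
  step 2: row=0, L[0]='l', prepend. Next row=LF[0]=7
  step 3: row=7, L[7]='a', prepend. Next row=LF[7]=1
  step 4: row=1, L[1]='i', prepend. Next row=LF[1]=6
  step 5: row=6, L[6]='r', prepend. Next row=LF[6]=10
  step 6: row=10, L[10]='t', prepend. Next row=LF[10]=15
  step 7: row=15, L[15]='s', prepend. Next row=LF[15]=12
  step 8: row=12, L[12]='e', prepend. Next row=LF[12]=4
  step 9: row=4, L[4]='r', prepend. Next row=LF[4]=9
  step 10: row=9, L[9]='r', prepend. Next row=LF[9]=11
  step 11: row=11, L[11]='e', prepend. Next row=LF[11]=3
  step 12: row=3, L[3]='t', prepend. Next row=LF[3]=13
  step 13: row=13, L[13]='a', prepend. Next row=LF[13]=2
  step 14: row=2, L[2]='r', prepend. Next row=LF[2]=8
  step 15: row=8, L[8]='t', prepend. Next row=LF[8]=14
  step 16: row=14, L[14]='x', prepend. Next row=LF[14]=16
  step 17: row=16, L[16]='e', prepend. Next row=LF[16]=5
Reversed output: extraterrestrial$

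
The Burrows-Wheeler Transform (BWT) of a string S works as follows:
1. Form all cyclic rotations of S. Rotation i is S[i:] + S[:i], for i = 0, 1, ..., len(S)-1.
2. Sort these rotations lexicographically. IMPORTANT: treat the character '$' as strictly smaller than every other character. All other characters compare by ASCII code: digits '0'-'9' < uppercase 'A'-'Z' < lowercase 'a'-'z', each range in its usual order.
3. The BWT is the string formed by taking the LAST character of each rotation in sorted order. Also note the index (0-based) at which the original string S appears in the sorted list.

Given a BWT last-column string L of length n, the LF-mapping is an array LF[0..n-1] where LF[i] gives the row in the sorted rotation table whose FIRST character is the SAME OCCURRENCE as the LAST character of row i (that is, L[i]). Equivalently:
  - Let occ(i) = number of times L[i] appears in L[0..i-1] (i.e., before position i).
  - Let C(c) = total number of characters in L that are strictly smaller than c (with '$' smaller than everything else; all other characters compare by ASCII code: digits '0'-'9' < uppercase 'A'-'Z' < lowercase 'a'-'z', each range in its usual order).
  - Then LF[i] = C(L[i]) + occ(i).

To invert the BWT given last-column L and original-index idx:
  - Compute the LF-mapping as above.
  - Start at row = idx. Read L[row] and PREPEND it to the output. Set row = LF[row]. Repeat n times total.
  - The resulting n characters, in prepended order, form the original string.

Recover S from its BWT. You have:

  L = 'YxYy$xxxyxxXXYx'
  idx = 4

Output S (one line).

Answer: YXxyxxXxxxxYyY$

Derivation:
LF mapping: 3 6 4 13 0 7 8 9 14 10 11 1 2 5 12
Walk LF starting at row 4, prepending L[row]:
  step 1: row=4, L[4]='$', prepend. Next row=LF[4]=0
  step 2: row=0, L[0]='Y', prepend. Next row=LF[0]=3
  step 3: row=3, L[3]='y', prepend. Next row=LF[3]=13
  step 4: row=13, L[13]='Y', prepend. Next row=LF[13]=5
  step 5: row=5, L[5]='x', prepend. Next row=LF[5]=7
  step 6: row=7, L[7]='x', prepend. Next row=LF[7]=9
  step 7: row=9, L[9]='x', prepend. Next row=LF[9]=10
  step 8: row=10, L[10]='x', prepend. Next row=LF[10]=11
  step 9: row=11, L[11]='X', prepend. Next row=LF[11]=1
  step 10: row=1, L[1]='x', prepend. Next row=LF[1]=6
  step 11: row=6, L[6]='x', prepend. Next row=LF[6]=8
  step 12: row=8, L[8]='y', prepend. Next row=LF[8]=14
  step 13: row=14, L[14]='x', prepend. Next row=LF[14]=12
  step 14: row=12, L[12]='X', prepend. Next row=LF[12]=2
  step 15: row=2, L[2]='Y', prepend. Next row=LF[2]=4
Reversed output: YXxyxxXxxxxYyY$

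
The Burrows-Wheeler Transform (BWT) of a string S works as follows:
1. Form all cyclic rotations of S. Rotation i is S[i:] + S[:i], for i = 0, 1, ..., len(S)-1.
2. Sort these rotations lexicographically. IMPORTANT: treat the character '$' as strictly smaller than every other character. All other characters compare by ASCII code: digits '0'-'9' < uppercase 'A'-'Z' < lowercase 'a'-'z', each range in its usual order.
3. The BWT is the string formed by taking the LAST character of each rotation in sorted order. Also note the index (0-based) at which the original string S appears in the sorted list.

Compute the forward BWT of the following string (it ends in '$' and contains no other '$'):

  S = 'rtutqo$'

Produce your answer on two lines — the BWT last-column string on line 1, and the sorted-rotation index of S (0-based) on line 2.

Answer: oqt$urt
3

Derivation:
All 7 rotations (rotation i = S[i:]+S[:i]):
  rot[0] = rtutqo$
  rot[1] = tutqo$r
  rot[2] = utqo$rt
  rot[3] = tqo$rtu
  rot[4] = qo$rtut
  rot[5] = o$rtutq
  rot[6] = $rtutqo
Sorted (with $ < everything):
  sorted[0] = $rtutqo  (last char: 'o')
  sorted[1] = o$rtutq  (last char: 'q')
  sorted[2] = qo$rtut  (last char: 't')
  sorted[3] = rtutqo$  (last char: '$')
  sorted[4] = tqo$rtu  (last char: 'u')
  sorted[5] = tutqo$r  (last char: 'r')
  sorted[6] = utqo$rt  (last char: 't')
Last column: oqt$urt
Original string S is at sorted index 3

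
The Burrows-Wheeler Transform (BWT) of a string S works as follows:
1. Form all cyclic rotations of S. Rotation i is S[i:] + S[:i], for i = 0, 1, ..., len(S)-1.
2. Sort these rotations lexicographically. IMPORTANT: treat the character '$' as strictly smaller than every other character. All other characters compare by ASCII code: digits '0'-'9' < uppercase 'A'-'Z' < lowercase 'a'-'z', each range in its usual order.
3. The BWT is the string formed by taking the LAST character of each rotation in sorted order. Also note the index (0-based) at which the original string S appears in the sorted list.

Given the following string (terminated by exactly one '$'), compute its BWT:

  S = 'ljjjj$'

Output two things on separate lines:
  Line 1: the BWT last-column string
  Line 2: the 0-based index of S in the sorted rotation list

All 6 rotations (rotation i = S[i:]+S[:i]):
  rot[0] = ljjjj$
  rot[1] = jjjj$l
  rot[2] = jjj$lj
  rot[3] = jj$ljj
  rot[4] = j$ljjj
  rot[5] = $ljjjj
Sorted (with $ < everything):
  sorted[0] = $ljjjj  (last char: 'j')
  sorted[1] = j$ljjj  (last char: 'j')
  sorted[2] = jj$ljj  (last char: 'j')
  sorted[3] = jjj$lj  (last char: 'j')
  sorted[4] = jjjj$l  (last char: 'l')
  sorted[5] = ljjjj$  (last char: '$')
Last column: jjjjl$
Original string S is at sorted index 5

Answer: jjjjl$
5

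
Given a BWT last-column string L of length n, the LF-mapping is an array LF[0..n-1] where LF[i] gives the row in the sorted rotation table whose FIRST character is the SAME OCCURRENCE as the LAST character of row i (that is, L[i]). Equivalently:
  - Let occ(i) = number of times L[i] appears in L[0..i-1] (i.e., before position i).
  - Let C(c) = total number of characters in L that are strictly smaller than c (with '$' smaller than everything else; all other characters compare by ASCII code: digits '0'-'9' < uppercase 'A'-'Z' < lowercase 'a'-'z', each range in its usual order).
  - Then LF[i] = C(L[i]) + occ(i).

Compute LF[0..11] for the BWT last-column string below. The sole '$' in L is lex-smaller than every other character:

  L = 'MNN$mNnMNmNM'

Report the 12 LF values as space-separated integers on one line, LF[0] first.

Char counts: '$':1, 'M':3, 'N':5, 'm':2, 'n':1
C (first-col start): C('$')=0, C('M')=1, C('N')=4, C('m')=9, C('n')=11
L[0]='M': occ=0, LF[0]=C('M')+0=1+0=1
L[1]='N': occ=0, LF[1]=C('N')+0=4+0=4
L[2]='N': occ=1, LF[2]=C('N')+1=4+1=5
L[3]='$': occ=0, LF[3]=C('$')+0=0+0=0
L[4]='m': occ=0, LF[4]=C('m')+0=9+0=9
L[5]='N': occ=2, LF[5]=C('N')+2=4+2=6
L[6]='n': occ=0, LF[6]=C('n')+0=11+0=11
L[7]='M': occ=1, LF[7]=C('M')+1=1+1=2
L[8]='N': occ=3, LF[8]=C('N')+3=4+3=7
L[9]='m': occ=1, LF[9]=C('m')+1=9+1=10
L[10]='N': occ=4, LF[10]=C('N')+4=4+4=8
L[11]='M': occ=2, LF[11]=C('M')+2=1+2=3

Answer: 1 4 5 0 9 6 11 2 7 10 8 3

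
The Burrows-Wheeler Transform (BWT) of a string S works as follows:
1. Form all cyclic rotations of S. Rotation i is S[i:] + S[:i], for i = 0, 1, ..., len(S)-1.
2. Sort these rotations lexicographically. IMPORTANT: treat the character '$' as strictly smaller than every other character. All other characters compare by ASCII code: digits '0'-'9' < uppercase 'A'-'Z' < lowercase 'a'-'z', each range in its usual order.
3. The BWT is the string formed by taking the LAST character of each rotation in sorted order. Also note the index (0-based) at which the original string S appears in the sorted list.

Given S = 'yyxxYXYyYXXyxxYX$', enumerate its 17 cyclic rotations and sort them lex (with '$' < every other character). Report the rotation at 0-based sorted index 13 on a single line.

Answer: yYXXyxxYX$yyxxYXY

Derivation:
All 17 rotations (rotation i = S[i:]+S[:i]):
  rot[0] = yyxxYXYyYXXyxxYX$
  rot[1] = yxxYXYyYXXyxxYX$y
  rot[2] = xxYXYyYXXyxxYX$yy
  rot[3] = xYXYyYXXyxxYX$yyx
  rot[4] = YXYyYXXyxxYX$yyxx
  rot[5] = XYyYXXyxxYX$yyxxY
  rot[6] = YyYXXyxxYX$yyxxYX
  rot[7] = yYXXyxxYX$yyxxYXY
  rot[8] = YXXyxxYX$yyxxYXYy
  rot[9] = XXyxxYX$yyxxYXYyY
  rot[10] = XyxxYX$yyxxYXYyYX
  rot[11] = yxxYX$yyxxYXYyYXX
  rot[12] = xxYX$yyxxYXYyYXXy
  rot[13] = xYX$yyxxYXYyYXXyx
  rot[14] = YX$yyxxYXYyYXXyxx
  rot[15] = X$yyxxYXYyYXXyxxY
  rot[16] = $yyxxYXYyYXXyxxYX
Sorted (with $ < everything):
  sorted[0] = $yyxxYXYyYXXyxxYX
  sorted[1] = X$yyxxYXYyYXXyxxY
  sorted[2] = XXyxxYX$yyxxYXYyY
  sorted[3] = XYyYXXyxxYX$yyxxY
  sorted[4] = XyxxYX$yyxxYXYyYX
  sorted[5] = YX$yyxxYXYyYXXyxx
  sorted[6] = YXXyxxYX$yyxxYXYy
  sorted[7] = YXYyYXXyxxYX$yyxx
  sorted[8] = YyYXXyxxYX$yyxxYX
  sorted[9] = xYX$yyxxYXYyYXXyx
  sorted[10] = xYXYyYXXyxxYX$yyx
  sorted[11] = xxYX$yyxxYXYyYXXy
  sorted[12] = xxYXYyYXXyxxYX$yy
  sorted[13] = yYXXyxxYX$yyxxYXY
  sorted[14] = yxxYX$yyxxYXYyYXX
  sorted[15] = yxxYXYyYXXyxxYX$y
  sorted[16] = yyxxYXYyYXXyxxYX$
sorted[13] = yYXXyxxYX$yyxxYXY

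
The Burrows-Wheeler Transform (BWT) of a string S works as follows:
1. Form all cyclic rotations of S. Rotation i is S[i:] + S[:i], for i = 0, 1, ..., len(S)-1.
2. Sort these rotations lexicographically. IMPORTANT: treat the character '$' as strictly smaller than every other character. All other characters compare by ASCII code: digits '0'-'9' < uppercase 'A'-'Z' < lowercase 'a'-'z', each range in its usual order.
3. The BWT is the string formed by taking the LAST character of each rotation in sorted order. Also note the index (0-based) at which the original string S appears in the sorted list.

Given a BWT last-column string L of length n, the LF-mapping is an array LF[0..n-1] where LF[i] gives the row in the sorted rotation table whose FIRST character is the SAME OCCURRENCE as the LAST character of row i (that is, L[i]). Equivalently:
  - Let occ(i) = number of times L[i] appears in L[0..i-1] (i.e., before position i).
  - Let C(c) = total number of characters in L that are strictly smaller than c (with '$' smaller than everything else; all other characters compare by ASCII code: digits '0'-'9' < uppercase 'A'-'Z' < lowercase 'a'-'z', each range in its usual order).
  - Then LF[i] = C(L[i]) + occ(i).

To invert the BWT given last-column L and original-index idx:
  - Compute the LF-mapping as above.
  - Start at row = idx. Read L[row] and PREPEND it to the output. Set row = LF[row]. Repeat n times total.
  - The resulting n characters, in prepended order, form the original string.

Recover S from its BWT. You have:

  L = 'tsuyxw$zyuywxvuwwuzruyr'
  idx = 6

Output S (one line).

Answer: uuyzuwxwwurzyuysryvwxt$

Derivation:
LF mapping: 4 3 5 17 15 11 0 21 18 6 19 12 16 10 7 13 14 8 22 1 9 20 2
Walk LF starting at row 6, prepending L[row]:
  step 1: row=6, L[6]='$', prepend. Next row=LF[6]=0
  step 2: row=0, L[0]='t', prepend. Next row=LF[0]=4
  step 3: row=4, L[4]='x', prepend. Next row=LF[4]=15
  step 4: row=15, L[15]='w', prepend. Next row=LF[15]=13
  step 5: row=13, L[13]='v', prepend. Next row=LF[13]=10
  step 6: row=10, L[10]='y', prepend. Next row=LF[10]=19
  step 7: row=19, L[19]='r', prepend. Next row=LF[19]=1
  step 8: row=1, L[1]='s', prepend. Next row=LF[1]=3
  step 9: row=3, L[3]='y', prepend. Next row=LF[3]=17
  step 10: row=17, L[17]='u', prepend. Next row=LF[17]=8
  step 11: row=8, L[8]='y', prepend. Next row=LF[8]=18
  step 12: row=18, L[18]='z', prepend. Next row=LF[18]=22
  step 13: row=22, L[22]='r', prepend. Next row=LF[22]=2
  step 14: row=2, L[2]='u', prepend. Next row=LF[2]=5
  step 15: row=5, L[5]='w', prepend. Next row=LF[5]=11
  step 16: row=11, L[11]='w', prepend. Next row=LF[11]=12
  step 17: row=12, L[12]='x', prepend. Next row=LF[12]=16
  step 18: row=16, L[16]='w', prepend. Next row=LF[16]=14
  step 19: row=14, L[14]='u', prepend. Next row=LF[14]=7
  step 20: row=7, L[7]='z', prepend. Next row=LF[7]=21
  step 21: row=21, L[21]='y', prepend. Next row=LF[21]=20
  step 22: row=20, L[20]='u', prepend. Next row=LF[20]=9
  step 23: row=9, L[9]='u', prepend. Next row=LF[9]=6
Reversed output: uuyzuwxwwurzyuysryvwxt$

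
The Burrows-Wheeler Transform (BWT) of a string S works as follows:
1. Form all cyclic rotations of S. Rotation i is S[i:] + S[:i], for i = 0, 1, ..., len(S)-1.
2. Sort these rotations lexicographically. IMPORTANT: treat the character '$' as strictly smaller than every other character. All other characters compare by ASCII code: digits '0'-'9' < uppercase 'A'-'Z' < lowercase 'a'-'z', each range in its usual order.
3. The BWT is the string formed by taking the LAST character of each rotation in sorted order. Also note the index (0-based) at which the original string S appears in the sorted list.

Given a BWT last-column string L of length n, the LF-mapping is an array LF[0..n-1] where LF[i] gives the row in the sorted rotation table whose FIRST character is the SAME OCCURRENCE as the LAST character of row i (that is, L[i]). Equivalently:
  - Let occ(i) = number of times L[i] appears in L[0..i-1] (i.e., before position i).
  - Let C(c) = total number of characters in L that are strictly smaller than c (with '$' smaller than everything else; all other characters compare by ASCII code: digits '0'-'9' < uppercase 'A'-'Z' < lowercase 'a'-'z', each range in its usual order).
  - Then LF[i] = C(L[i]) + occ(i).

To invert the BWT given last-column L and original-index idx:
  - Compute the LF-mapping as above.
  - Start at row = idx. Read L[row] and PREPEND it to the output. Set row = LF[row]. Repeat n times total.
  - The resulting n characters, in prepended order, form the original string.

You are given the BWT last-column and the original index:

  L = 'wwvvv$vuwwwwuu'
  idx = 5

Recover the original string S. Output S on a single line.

Answer: vuwwwuvvvuwww$

Derivation:
LF mapping: 8 9 4 5 6 0 7 1 10 11 12 13 2 3
Walk LF starting at row 5, prepending L[row]:
  step 1: row=5, L[5]='$', prepend. Next row=LF[5]=0
  step 2: row=0, L[0]='w', prepend. Next row=LF[0]=8
  step 3: row=8, L[8]='w', prepend. Next row=LF[8]=10
  step 4: row=10, L[10]='w', prepend. Next row=LF[10]=12
  step 5: row=12, L[12]='u', prepend. Next row=LF[12]=2
  step 6: row=2, L[2]='v', prepend. Next row=LF[2]=4
  step 7: row=4, L[4]='v', prepend. Next row=LF[4]=6
  step 8: row=6, L[6]='v', prepend. Next row=LF[6]=7
  step 9: row=7, L[7]='u', prepend. Next row=LF[7]=1
  step 10: row=1, L[1]='w', prepend. Next row=LF[1]=9
  step 11: row=9, L[9]='w', prepend. Next row=LF[9]=11
  step 12: row=11, L[11]='w', prepend. Next row=LF[11]=13
  step 13: row=13, L[13]='u', prepend. Next row=LF[13]=3
  step 14: row=3, L[3]='v', prepend. Next row=LF[3]=5
Reversed output: vuwwwuvvvuwww$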